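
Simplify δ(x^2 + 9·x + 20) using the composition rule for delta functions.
\frac{\delta(x + 4) + \delta(x + 5)}{1}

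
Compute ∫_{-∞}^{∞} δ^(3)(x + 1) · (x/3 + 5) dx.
0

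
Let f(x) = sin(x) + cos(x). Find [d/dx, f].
- \sin{\left(x \right)} + \cos{\left(x \right)}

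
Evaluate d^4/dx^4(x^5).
120 x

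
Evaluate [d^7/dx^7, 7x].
49\frac{d^{6}}{dx^{6}}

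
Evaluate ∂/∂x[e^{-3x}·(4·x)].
4 \left(1 - 3 x\right) e^{- 3 x}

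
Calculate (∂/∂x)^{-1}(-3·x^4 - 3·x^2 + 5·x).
- \frac{3 x^{5}}{5} - x^{3} + \frac{5 x^{2}}{2}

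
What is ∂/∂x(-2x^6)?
- 12 x^{5}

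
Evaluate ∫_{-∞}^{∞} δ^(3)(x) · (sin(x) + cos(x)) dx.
1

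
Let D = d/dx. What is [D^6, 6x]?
36D^{5}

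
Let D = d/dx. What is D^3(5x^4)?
120 x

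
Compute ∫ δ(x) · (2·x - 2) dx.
-2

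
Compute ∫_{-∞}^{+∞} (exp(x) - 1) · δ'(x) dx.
-1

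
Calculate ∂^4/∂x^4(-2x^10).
- 10080 x^{6}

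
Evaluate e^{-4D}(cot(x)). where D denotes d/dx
\cot{\left(x - 4 \right)}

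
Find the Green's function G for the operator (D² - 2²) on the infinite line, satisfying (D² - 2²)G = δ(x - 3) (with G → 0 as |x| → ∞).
-\frac{e^{-2|x - 3|}}{4}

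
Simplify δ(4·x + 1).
\frac{\delta(x + 1/4)}{4}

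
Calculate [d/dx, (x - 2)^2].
2 x - 4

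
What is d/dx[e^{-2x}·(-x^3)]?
x^{2} \left(2 x - 3\right) e^{- 2 x}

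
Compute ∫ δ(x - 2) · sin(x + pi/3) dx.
\sin{\left(\frac{\pi}{3} + 2 \right)}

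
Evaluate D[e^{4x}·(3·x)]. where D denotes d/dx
\left(12 x + 3\right) e^{4 x}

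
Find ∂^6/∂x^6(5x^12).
3326400 x^{6}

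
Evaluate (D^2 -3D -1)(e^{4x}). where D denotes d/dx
3 e^{4 x}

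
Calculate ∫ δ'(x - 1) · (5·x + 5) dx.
-5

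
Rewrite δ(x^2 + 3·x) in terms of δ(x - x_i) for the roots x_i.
\frac{\delta(x + 3) + \delta(x)}{3}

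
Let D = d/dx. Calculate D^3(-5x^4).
- 120 x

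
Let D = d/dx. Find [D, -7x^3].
- 21 x^{2}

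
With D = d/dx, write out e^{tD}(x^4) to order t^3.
x \left(4 t^{3} + 6 t^{2} x + 4 t x^{2} + x^{3}\right)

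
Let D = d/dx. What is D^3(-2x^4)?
- 48 x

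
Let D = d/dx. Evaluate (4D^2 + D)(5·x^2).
10 x + 40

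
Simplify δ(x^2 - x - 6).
\frac{\delta(x - 3) + \delta(x + 2)}{5}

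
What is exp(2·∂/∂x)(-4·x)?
- 4 x - 8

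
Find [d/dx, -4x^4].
- 16 x^{3}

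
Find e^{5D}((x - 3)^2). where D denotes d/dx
x^{2} + 4 x + 4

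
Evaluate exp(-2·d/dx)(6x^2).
6 x^{2} - 24 x + 24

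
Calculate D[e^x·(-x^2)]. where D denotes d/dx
x \left(- x - 2\right) e^{x}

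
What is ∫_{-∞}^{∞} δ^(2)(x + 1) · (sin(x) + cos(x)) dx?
- \cos{\left(1 \right)} + \sin{\left(1 \right)}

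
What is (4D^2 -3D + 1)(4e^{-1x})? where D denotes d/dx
32 e^{- x}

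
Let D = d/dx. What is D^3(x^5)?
60 x^{2}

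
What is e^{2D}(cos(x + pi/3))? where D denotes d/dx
\cos{\left(x + \frac{\pi}{3} + 2 \right)}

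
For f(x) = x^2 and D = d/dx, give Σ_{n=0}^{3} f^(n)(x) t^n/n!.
t^{2} + 2 t x + x^{2}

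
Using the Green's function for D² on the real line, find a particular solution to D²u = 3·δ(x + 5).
\frac{3|x + 5|}{2}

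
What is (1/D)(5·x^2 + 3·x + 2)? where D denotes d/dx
\frac{5 x^{3}}{3} + \frac{3 x^{2}}{2} + 2 x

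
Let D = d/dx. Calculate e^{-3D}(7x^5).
7 x^{5} - 105 x^{4} + 630 x^{3} - 1890 x^{2} + 2835 x - 1701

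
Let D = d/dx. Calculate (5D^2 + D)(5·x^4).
20 x^{2} \left(x + 15\right)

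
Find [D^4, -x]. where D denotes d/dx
-4D^{3}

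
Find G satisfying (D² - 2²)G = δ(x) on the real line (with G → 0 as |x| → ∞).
-\frac{e^{-2|x|}}{4}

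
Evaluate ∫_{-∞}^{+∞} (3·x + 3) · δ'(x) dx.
-3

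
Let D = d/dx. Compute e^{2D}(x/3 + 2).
\frac{x}{3} + \frac{8}{3}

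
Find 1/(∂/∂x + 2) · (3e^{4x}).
\frac{e^{4 x}}{2}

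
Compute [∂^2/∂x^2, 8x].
16\frac{d}{dx}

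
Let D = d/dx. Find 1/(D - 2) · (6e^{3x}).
6 e^{3 x}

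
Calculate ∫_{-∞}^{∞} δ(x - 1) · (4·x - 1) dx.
3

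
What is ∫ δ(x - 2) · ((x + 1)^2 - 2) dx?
7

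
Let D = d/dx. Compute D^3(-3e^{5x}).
- 375 e^{5 x}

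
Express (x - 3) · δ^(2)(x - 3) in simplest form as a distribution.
-2\delta'(x - 3)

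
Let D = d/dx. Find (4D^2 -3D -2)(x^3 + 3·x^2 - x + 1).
- 2 x^{3} - 15 x^{2} + 8 x + 25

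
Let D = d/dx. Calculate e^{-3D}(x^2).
x^{2} - 6 x + 9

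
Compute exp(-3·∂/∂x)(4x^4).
4 x^{4} - 48 x^{3} + 216 x^{2} - 432 x + 324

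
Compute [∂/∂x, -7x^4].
- 28 x^{3}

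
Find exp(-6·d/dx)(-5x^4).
- 5 x^{4} + 120 x^{3} - 1080 x^{2} + 4320 x - 6480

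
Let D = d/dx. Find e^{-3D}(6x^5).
6 x^{5} - 90 x^{4} + 540 x^{3} - 1620 x^{2} + 2430 x - 1458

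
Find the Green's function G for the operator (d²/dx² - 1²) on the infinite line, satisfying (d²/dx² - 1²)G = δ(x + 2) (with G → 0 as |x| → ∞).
-\frac{e^{-|x + 2|}}{2}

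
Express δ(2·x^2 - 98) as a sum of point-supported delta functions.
\frac{\delta(x - 7) + \delta(x + 7)}{28}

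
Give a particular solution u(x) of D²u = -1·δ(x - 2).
-\frac{|x - 2|}{2}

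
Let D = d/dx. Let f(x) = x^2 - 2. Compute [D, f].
2 x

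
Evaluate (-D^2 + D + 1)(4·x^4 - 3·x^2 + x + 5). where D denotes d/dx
4 x^{4} + 16 x^{3} - 51 x^{2} - 5 x + 12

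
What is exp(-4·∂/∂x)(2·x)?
2 x - 8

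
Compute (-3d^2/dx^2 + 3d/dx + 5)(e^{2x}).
- e^{2 x}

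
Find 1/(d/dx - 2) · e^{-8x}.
- \frac{e^{- 8 x}}{10}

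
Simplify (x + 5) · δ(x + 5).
0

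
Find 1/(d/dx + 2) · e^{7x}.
\frac{e^{7 x}}{9}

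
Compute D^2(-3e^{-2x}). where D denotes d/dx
- 12 e^{- 2 x}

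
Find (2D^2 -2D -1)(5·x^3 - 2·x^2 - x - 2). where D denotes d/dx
- 5 x^{3} - 28 x^{2} + 69 x - 4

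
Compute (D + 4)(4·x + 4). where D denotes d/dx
16 x + 20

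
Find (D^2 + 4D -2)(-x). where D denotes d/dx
2 x - 4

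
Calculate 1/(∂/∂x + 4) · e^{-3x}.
e^{- 3 x}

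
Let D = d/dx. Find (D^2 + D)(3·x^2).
6 x + 6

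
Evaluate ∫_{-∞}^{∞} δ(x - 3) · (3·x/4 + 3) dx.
\frac{21}{4}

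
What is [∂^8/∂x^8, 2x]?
16\frac{d^{7}}{dx^{7}}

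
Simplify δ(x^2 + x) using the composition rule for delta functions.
\frac{\delta(x + 1) + \delta(x)}{1}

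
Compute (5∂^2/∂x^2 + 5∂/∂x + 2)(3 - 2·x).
- 4 x - 4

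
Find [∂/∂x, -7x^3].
- 21 x^{2}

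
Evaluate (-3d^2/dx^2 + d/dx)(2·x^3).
6 x \left(x - 6\right)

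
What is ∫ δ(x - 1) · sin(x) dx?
\sin{\left(1 \right)}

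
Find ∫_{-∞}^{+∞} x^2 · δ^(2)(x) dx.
2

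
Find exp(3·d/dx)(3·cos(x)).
3 \cos{\left(x + 3 \right)}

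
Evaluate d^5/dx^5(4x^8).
26880 x^{3}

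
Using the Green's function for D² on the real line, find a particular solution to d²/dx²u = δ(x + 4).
\frac{|x + 4|}{2}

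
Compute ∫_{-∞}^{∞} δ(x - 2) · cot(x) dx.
\cot{\left(2 \right)}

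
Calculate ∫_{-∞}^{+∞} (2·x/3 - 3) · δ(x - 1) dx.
- \frac{7}{3}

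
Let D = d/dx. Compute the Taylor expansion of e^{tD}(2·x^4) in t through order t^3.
2 x \left(4 t^{3} + 6 t^{2} x + 4 t x^{2} + x^{3}\right)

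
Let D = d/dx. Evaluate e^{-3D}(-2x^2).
- 2 x^{2} + 12 x - 18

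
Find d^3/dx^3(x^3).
6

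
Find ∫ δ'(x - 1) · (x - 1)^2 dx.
0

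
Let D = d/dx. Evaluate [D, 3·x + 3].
3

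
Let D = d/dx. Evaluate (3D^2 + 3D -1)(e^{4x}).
59 e^{4 x}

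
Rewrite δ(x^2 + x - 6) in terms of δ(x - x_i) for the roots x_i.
\frac{\delta(x + 3) + \delta(x - 2)}{5}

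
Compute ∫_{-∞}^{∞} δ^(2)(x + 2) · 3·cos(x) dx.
- 3 \cos{\left(2 \right)}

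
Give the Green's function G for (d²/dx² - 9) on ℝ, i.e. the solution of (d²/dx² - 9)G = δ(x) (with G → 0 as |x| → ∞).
-\frac{e^{-3|x|}}{6}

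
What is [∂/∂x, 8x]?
8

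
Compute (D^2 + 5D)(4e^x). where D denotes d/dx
24 e^{x}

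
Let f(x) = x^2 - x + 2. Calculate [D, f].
2 x - 1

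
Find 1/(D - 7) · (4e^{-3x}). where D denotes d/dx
- \frac{2 e^{- 3 x}}{5}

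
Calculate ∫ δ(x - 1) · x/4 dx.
\frac{1}{4}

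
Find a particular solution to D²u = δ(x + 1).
\frac{|x + 1|}{2}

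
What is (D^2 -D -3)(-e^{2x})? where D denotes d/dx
e^{2 x}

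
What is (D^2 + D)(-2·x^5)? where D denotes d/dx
10 x^{3} \left(- x - 4\right)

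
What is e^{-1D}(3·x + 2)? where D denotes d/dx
3 x - 1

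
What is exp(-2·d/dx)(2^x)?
2^{x - 2}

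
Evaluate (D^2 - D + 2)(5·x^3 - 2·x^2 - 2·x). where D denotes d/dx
10 x^{3} - 19 x^{2} + 30 x - 2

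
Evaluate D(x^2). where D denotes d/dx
2 x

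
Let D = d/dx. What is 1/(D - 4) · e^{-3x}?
- \frac{e^{- 3 x}}{7}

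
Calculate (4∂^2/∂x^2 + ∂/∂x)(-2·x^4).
8 x^{2} \left(- x - 12\right)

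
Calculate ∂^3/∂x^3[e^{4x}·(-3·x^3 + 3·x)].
\left(- 192 x^{3} - 432 x^{2} - 24 x + 126\right) e^{4 x}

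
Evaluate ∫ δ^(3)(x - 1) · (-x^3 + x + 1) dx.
6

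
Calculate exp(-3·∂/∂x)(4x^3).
4 x^{3} - 36 x^{2} + 108 x - 108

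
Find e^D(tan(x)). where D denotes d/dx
\tan{\left(x + 1 \right)}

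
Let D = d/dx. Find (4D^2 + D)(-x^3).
3 x \left(- x - 8\right)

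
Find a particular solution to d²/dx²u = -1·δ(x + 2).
-\frac{|x + 2|}{2}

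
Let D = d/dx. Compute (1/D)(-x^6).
- \frac{x^{7}}{7}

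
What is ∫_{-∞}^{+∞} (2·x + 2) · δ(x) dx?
2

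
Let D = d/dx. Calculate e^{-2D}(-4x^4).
- 4 x^{4} + 32 x^{3} - 96 x^{2} + 128 x - 64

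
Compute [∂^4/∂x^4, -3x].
-12\frac{d^{3}}{dx^{3}}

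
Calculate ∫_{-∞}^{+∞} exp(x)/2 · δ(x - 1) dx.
\frac{e}{2}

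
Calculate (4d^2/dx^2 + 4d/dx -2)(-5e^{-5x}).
- 390 e^{- 5 x}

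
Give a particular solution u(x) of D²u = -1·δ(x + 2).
-\frac{|x + 2|}{2}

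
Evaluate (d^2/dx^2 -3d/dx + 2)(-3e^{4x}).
- 18 e^{4 x}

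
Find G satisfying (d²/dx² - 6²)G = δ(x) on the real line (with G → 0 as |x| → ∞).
-\frac{e^{-6|x|}}{12}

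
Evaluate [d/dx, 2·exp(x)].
2 e^{x}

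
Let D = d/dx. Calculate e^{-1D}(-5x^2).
- 5 x^{2} + 10 x - 5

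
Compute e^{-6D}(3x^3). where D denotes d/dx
3 x^{3} - 54 x^{2} + 324 x - 648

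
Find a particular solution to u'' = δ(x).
\frac{|x|}{2}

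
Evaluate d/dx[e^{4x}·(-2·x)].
\left(- 8 x - 2\right) e^{4 x}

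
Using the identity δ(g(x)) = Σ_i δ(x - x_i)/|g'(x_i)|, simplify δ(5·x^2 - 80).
\frac{\delta(x - 4) + \delta(x + 4)}{40}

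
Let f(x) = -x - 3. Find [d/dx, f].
-1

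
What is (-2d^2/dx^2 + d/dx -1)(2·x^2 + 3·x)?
- 2 x^{2} + x - 5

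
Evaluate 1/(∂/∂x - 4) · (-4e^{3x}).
4 e^{3 x}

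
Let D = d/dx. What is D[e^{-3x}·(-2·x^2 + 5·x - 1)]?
\left(6 x^{2} - 19 x + 8\right) e^{- 3 x}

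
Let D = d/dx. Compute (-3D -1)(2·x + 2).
- 2 x - 8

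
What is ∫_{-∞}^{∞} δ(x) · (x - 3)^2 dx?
9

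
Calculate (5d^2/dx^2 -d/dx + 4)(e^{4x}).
80 e^{4 x}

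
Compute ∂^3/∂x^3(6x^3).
36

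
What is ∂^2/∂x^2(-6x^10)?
- 540 x^{8}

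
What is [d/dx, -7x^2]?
- 14 x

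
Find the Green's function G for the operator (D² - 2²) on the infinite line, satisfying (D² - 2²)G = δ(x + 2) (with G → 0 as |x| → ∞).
-\frac{e^{-2|x + 2|}}{4}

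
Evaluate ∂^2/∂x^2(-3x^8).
- 168 x^{6}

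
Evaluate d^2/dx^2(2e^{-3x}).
18 e^{- 3 x}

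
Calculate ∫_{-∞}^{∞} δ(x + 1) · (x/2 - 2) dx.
- \frac{5}{2}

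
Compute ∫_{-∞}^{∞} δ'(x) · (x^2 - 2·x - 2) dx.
2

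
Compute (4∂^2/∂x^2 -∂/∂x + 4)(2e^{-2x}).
44 e^{- 2 x}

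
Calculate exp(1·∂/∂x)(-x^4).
- x^{4} - 4 x^{3} - 6 x^{2} - 4 x - 1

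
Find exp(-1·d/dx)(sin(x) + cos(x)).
\sqrt{2} \cos{\left(- x + \frac{\pi}{4} + 1 \right)}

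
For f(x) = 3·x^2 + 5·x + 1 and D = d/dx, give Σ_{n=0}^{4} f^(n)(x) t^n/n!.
3 t^{2} + t \left(6 x + 5\right) + 3 x^{2} + 5 x + 1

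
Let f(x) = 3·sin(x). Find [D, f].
3 \cos{\left(x \right)}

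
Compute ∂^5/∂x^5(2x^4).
0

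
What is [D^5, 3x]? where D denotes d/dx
15D^{4}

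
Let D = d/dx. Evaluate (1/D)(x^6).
\frac{x^{7}}{7}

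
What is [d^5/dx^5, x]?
5\frac{d^{4}}{dx^{4}}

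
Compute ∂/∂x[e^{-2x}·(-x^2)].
2 x \left(x - 1\right) e^{- 2 x}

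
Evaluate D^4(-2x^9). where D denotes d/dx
- 6048 x^{5}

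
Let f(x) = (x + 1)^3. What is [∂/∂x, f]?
3 \left(x + 1\right)^{2}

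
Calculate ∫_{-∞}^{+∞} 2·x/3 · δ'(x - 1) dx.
- \frac{2}{3}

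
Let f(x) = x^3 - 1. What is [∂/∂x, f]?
3 x^{2}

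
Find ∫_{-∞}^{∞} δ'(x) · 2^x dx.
- \log{\left(2 \right)}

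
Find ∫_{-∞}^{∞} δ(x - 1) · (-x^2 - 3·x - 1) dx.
-5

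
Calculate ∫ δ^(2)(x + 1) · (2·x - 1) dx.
0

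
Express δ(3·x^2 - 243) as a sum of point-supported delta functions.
\frac{\delta(x - 9) + \delta(x + 9)}{54}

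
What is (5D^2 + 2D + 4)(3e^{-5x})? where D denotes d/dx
357 e^{- 5 x}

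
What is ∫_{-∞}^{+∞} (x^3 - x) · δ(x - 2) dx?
6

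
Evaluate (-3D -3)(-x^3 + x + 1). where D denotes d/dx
3 x^{3} + 9 x^{2} - 3 x - 6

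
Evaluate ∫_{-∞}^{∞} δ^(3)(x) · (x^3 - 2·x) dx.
-6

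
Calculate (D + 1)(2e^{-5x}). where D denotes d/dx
- 8 e^{- 5 x}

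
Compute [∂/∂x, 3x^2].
6 x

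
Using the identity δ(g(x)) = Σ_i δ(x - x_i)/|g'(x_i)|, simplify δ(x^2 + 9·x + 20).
\frac{\delta(x + 5) + \delta(x + 4)}{1}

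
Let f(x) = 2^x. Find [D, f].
2^{x} \log{\left(2 \right)}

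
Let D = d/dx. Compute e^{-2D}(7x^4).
7 x^{4} - 56 x^{3} + 168 x^{2} - 224 x + 112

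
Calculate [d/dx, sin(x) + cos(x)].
- \sin{\left(x \right)} + \cos{\left(x \right)}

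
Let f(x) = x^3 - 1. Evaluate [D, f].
3 x^{2}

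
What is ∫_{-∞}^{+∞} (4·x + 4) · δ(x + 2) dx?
-4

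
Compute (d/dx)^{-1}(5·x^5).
\frac{5 x^{6}}{6}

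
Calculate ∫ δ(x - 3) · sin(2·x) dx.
\sin{\left(6 \right)}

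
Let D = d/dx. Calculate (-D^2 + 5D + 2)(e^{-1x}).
- 4 e^{- x}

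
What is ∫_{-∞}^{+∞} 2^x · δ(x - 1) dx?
2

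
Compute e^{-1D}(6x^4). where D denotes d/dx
6 x^{4} - 24 x^{3} + 36 x^{2} - 24 x + 6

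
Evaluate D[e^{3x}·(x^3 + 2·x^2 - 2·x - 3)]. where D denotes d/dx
\left(3 x^{3} + 9 x^{2} - 2 x - 11\right) e^{3 x}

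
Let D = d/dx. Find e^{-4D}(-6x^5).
- 6 x^{5} + 120 x^{4} - 960 x^{3} + 3840 x^{2} - 7680 x + 6144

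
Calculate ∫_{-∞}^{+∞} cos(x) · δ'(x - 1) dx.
\sin{\left(1 \right)}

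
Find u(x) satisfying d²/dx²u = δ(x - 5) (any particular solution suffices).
\frac{|x - 5|}{2}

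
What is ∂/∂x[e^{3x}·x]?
\left(3 x + 1\right) e^{3 x}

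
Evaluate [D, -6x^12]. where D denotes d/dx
- 72 x^{11}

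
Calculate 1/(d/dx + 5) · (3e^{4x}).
\frac{e^{4 x}}{3}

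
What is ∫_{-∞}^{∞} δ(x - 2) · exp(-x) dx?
e^{-2}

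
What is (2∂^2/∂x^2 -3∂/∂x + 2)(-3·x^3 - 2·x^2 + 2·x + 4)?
- 6 x^{3} + 23 x^{2} - 20 x - 6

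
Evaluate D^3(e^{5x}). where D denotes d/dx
125 e^{5 x}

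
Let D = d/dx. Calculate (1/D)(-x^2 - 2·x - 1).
- \frac{x^{3}}{3} - x^{2} - x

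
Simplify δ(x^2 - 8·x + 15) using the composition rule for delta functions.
\frac{\delta(x - 5) + \delta(x - 3)}{2}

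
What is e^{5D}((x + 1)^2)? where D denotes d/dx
x^{2} + 12 x + 36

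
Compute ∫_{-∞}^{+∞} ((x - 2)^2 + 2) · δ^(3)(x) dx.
0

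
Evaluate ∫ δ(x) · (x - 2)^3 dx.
-8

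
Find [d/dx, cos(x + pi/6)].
- \sin{\left(x + \frac{\pi}{6} \right)}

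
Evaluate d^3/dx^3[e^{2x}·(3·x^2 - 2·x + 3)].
\left(24 x^{2} + 56 x + 36\right) e^{2 x}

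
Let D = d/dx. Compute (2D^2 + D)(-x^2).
- 2 x - 4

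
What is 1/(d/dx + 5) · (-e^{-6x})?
e^{- 6 x}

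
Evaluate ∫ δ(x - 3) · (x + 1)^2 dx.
16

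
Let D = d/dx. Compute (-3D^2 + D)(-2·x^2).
12 - 4 x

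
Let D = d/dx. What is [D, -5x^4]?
- 20 x^{3}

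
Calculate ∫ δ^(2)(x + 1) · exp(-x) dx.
e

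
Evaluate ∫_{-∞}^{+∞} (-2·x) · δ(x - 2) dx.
-4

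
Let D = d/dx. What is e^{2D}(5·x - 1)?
5 x + 9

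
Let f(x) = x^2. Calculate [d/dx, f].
2 x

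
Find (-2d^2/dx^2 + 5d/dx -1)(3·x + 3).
12 - 3 x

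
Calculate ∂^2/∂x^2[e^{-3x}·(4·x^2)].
4 \left(9 x^{2} - 12 x + 2\right) e^{- 3 x}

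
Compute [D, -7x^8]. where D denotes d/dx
- 56 x^{7}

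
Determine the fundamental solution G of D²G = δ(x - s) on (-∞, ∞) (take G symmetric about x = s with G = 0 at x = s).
\frac{|x - s|}{2}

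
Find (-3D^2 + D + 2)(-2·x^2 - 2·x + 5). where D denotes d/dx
- 4 x^{2} - 8 x + 20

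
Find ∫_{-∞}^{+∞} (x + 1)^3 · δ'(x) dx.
-3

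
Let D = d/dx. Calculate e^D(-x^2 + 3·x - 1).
- x^{2} + x + 1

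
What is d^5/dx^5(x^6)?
720 x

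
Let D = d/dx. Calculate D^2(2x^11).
220 x^{9}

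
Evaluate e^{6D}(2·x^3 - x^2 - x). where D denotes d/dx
2 x^{3} + 35 x^{2} + 203 x + 390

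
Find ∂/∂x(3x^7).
21 x^{6}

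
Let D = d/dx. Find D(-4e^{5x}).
- 20 e^{5 x}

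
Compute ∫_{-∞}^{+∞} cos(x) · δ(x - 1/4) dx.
\cos{\left(\frac{1}{4} \right)}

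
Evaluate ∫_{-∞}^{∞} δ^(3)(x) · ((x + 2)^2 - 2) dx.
0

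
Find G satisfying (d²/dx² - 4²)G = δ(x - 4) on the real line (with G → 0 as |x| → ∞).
-\frac{e^{-4|x - 4|}}{8}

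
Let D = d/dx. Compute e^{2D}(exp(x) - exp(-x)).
2 \sinh{\left(x + 2 \right)}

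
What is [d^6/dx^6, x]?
6\frac{d^{5}}{dx^{5}}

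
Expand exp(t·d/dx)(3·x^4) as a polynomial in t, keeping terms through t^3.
3 x \left(4 t^{3} + 6 t^{2} x + 4 t x^{2} + x^{3}\right)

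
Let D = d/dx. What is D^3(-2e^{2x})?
- 16 e^{2 x}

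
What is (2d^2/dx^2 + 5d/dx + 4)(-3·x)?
- 12 x - 15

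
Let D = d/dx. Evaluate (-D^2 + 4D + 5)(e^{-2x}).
- 7 e^{- 2 x}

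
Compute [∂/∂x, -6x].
-6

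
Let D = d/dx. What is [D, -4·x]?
-4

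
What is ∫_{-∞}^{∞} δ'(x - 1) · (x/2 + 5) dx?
- \frac{1}{2}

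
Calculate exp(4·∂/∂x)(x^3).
x^{3} + 12 x^{2} + 48 x + 64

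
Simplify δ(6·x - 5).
\frac{\delta(x - 5/6)}{6}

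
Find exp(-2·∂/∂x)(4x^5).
4 x^{5} - 40 x^{4} + 160 x^{3} - 320 x^{2} + 320 x - 128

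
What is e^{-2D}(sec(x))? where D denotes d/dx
\sec{\left(x - 2 \right)}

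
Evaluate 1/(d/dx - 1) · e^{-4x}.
- \frac{e^{- 4 x}}{5}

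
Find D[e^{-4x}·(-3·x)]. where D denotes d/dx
3 \left(4 x - 1\right) e^{- 4 x}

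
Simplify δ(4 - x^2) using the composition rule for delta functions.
\frac{\delta(x - 2) + \delta(x + 2)}{4}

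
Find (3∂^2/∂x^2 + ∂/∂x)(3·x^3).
9 x \left(x + 6\right)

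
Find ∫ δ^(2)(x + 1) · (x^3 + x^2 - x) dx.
-4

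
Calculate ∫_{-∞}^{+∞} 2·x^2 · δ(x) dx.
0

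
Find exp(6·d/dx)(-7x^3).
- 7 x^{3} - 126 x^{2} - 756 x - 1512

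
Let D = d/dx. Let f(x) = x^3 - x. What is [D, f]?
3 x^{2} - 1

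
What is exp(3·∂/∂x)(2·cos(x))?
2 \cos{\left(x + 3 \right)}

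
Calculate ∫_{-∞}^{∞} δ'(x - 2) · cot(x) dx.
\frac{1}{\sin^{2}{\left(2 \right)}}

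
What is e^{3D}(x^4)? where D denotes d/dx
x^{4} + 12 x^{3} + 54 x^{2} + 108 x + 81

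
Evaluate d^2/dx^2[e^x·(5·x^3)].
5 x \left(x^{2} + 6 x + 6\right) e^{x}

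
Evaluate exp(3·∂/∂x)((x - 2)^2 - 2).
x^{2} + 2 x - 1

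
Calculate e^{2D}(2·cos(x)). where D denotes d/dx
2 \cos{\left(x + 2 \right)}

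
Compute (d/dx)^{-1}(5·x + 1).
\frac{5 x^{2}}{2} + x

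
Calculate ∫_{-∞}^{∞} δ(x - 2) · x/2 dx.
1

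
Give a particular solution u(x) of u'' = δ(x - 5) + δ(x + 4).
\frac{|x - 5|}{2} + \frac{|x + 4|}{2}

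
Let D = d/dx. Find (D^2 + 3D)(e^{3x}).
18 e^{3 x}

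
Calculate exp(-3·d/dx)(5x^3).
5 x^{3} - 45 x^{2} + 135 x - 135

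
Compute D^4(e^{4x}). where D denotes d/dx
256 e^{4 x}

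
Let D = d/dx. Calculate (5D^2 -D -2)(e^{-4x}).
82 e^{- 4 x}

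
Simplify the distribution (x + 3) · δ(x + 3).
0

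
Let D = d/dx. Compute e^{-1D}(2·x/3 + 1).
\frac{2 x}{3} + \frac{1}{3}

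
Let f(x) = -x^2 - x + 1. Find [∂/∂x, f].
- 2 x - 1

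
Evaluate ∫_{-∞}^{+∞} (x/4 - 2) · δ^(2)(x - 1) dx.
0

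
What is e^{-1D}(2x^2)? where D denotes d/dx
2 x^{2} - 4 x + 2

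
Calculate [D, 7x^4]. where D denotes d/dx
28 x^{3}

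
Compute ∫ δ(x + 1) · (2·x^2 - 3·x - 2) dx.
3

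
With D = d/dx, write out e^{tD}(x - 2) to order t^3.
t + x - 2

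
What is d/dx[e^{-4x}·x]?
\left(1 - 4 x\right) e^{- 4 x}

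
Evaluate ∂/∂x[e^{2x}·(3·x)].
\left(6 x + 3\right) e^{2 x}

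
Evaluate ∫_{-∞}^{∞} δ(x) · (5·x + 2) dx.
2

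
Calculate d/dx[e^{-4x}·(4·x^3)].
x^{2} \left(12 - 16 x\right) e^{- 4 x}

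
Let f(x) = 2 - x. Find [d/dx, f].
-1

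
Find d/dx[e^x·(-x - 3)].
\left(- x - 4\right) e^{x}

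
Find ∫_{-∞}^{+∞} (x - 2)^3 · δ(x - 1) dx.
-1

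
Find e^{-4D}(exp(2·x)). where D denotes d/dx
e^{2 x - 8}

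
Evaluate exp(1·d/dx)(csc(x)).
\csc{\left(x + 1 \right)}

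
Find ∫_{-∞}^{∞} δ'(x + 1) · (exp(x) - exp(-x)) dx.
- 2 \cosh{\left(1 \right)}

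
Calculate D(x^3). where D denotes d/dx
3 x^{2}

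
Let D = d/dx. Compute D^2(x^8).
56 x^{6}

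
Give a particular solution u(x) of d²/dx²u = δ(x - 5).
\frac{|x - 5|}{2}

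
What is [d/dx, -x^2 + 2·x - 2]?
2 - 2 x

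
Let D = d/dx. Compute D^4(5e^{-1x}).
5 e^{- x}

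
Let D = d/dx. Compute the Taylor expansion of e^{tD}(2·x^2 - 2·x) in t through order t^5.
2 t^{2} + 2 t \left(2 x - 1\right) + 2 x^{2} - 2 x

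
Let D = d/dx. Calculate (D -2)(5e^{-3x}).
- 25 e^{- 3 x}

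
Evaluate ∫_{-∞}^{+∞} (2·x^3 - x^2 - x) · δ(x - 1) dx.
0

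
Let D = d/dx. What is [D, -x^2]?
- 2 x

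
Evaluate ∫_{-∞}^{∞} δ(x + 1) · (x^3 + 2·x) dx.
-3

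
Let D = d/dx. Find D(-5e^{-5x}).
25 e^{- 5 x}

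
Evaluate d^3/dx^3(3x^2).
0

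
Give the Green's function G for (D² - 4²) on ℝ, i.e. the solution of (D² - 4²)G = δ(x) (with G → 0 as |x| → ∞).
-\frac{e^{-4|x|}}{8}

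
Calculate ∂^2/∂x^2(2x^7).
84 x^{5}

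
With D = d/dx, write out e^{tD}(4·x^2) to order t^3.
4 t^{2} + 8 t x + 4 x^{2}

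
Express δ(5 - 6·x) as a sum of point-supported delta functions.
\frac{\delta(x - 5/6)}{6}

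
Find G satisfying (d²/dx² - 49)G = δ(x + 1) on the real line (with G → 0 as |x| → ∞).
-\frac{e^{-7|x + 1|}}{14}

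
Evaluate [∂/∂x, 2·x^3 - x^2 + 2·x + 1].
6 x^{2} - 2 x + 2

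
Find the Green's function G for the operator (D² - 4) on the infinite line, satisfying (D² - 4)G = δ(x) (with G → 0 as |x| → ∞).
-\frac{e^{-2|x|}}{4}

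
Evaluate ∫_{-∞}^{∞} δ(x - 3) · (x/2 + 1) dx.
\frac{5}{2}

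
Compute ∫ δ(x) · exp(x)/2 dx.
\frac{1}{2}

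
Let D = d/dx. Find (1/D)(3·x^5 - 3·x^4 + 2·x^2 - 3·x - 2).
\frac{x^{6}}{2} - \frac{3 x^{5}}{5} + \frac{2 x^{3}}{3} - \frac{3 x^{2}}{2} - 2 x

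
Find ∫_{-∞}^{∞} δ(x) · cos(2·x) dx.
1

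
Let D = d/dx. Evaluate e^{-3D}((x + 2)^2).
x^{2} - 2 x + 1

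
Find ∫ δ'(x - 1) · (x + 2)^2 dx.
-6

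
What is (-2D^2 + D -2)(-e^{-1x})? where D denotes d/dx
5 e^{- x}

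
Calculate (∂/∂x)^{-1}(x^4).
\frac{x^{5}}{5}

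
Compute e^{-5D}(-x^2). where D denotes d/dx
- x^{2} + 10 x - 25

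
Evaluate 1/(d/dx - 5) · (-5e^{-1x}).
\frac{5 e^{- x}}{6}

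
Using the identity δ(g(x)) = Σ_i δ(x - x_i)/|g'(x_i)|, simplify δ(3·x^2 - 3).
\frac{\delta(x - 1) + \delta(x + 1)}{6}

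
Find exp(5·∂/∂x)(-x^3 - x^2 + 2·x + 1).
- x^{3} - 16 x^{2} - 83 x - 139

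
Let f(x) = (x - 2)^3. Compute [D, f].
3 \left(x - 2\right)^{2}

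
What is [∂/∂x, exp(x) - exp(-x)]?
2 \cosh{\left(x \right)}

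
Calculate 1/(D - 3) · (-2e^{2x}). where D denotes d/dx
2 e^{2 x}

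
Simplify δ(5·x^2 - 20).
\frac{\delta(x - 2) + \delta(x + 2)}{20}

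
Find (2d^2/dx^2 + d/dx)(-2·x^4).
8 x^{2} \left(- x - 6\right)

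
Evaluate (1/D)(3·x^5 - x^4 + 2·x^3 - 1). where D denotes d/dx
\frac{x^{6}}{2} - \frac{x^{5}}{5} + \frac{x^{4}}{2} - x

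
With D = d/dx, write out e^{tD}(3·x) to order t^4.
3 t + 3 x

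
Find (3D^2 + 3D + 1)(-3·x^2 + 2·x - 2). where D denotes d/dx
- 3 x^{2} - 16 x - 14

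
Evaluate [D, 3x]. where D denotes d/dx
3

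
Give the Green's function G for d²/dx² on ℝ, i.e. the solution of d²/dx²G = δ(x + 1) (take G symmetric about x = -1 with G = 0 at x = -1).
\frac{|x + 1|}{2}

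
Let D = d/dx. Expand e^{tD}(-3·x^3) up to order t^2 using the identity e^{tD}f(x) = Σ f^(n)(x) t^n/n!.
3 x \left(- 3 t^{2} - 3 t x - x^{2}\right)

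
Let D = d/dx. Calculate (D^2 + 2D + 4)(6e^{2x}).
72 e^{2 x}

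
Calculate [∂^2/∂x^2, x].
2\frac{d}{dx}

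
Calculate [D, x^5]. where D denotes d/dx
5 x^{4}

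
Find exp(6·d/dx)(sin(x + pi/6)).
\sin{\left(x + \frac{\pi}{6} + 6 \right)}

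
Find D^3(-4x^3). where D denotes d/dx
-24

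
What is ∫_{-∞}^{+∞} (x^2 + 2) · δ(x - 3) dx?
11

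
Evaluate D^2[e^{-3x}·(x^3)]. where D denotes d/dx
3 x \left(3 x^{2} - 6 x + 2\right) e^{- 3 x}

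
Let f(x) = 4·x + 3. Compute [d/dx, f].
4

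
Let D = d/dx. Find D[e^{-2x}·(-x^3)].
x^{2} \left(2 x - 3\right) e^{- 2 x}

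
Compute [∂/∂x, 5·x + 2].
5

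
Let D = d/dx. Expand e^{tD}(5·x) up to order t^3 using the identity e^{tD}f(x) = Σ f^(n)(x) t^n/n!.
5 t + 5 x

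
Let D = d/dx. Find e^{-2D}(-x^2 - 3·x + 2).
- x^{2} + x + 4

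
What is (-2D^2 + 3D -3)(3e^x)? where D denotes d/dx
- 6 e^{x}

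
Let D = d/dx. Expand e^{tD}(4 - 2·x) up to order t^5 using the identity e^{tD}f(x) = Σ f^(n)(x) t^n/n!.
- 2 t - 2 x + 4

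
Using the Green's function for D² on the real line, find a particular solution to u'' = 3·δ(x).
\frac{3|x|}{2}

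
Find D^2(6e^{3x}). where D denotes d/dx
54 e^{3 x}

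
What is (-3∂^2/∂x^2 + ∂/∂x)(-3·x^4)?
12 x^{2} \left(9 - x\right)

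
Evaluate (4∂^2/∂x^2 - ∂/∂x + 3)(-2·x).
2 - 6 x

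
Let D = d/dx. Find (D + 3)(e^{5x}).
8 e^{5 x}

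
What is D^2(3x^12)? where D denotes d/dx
396 x^{10}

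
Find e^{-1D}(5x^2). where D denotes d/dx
5 x^{2} - 10 x + 5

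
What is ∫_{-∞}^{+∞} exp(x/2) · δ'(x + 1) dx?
- \frac{1}{2 e^{\frac{1}{2}}}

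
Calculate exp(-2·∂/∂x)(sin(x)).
\sin{\left(x - 2 \right)}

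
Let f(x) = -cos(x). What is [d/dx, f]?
\sin{\left(x \right)}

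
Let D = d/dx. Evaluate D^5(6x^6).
4320 x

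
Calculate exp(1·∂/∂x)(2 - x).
1 - x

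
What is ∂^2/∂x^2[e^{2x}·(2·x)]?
8 \left(x + 1\right) e^{2 x}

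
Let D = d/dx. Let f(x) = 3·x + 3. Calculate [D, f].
3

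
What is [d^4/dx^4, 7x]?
28\frac{d^{3}}{dx^{3}}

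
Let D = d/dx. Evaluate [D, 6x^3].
18 x^{2}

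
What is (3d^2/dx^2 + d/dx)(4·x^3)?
12 x \left(x + 6\right)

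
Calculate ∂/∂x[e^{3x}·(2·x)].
\left(6 x + 2\right) e^{3 x}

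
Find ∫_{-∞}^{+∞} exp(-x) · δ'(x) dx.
1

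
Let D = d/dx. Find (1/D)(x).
\frac{x^{2}}{2}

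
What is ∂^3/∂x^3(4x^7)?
840 x^{4}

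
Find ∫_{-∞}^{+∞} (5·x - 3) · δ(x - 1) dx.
2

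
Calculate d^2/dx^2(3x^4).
36 x^{2}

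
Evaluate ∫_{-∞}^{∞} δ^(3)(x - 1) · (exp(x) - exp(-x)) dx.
- 2 \cosh{\left(1 \right)}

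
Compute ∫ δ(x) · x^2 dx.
0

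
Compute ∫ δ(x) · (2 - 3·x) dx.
2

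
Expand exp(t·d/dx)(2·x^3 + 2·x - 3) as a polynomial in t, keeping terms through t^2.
6 t^{2} x + 2 t \left(3 x^{2} + 1\right) + 2 x^{3} + 2 x - 3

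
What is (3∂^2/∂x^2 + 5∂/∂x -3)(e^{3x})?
39 e^{3 x}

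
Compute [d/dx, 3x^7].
21 x^{6}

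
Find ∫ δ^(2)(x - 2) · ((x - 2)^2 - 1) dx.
2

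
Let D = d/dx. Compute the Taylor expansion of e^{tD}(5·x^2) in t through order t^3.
5 t^{2} + 10 t x + 5 x^{2}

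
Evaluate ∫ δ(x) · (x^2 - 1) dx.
-1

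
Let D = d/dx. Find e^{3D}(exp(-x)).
e^{- x - 3}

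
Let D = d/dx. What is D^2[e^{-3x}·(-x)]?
3 \left(2 - 3 x\right) e^{- 3 x}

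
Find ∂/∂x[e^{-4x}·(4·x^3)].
x^{2} \left(12 - 16 x\right) e^{- 4 x}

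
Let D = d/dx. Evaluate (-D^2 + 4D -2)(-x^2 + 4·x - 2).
2 x^{2} - 16 x + 22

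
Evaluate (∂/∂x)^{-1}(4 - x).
- \frac{x^{2}}{2} + 4 x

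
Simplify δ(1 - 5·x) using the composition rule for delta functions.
\frac{\delta(x - 1/5)}{5}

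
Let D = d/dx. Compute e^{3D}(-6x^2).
- 6 x^{2} - 36 x - 54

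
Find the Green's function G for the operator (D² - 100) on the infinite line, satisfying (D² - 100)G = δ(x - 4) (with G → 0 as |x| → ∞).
-\frac{e^{-10|x - 4|}}{20}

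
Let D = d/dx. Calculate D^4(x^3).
0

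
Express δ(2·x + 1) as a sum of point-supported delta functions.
\frac{\delta(x + 1/2)}{2}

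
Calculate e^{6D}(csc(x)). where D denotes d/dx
\csc{\left(x + 6 \right)}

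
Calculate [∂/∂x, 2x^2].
4 x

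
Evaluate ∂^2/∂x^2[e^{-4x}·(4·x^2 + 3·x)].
16 \left(4 x^{2} - x - 1\right) e^{- 4 x}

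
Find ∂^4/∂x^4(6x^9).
18144 x^{5}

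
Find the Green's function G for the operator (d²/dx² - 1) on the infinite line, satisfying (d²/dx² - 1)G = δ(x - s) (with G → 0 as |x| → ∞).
-\frac{e^{-|x-s|}}{2}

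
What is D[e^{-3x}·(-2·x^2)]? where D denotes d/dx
2 x \left(3 x - 2\right) e^{- 3 x}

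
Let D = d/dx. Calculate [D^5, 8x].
40D^{4}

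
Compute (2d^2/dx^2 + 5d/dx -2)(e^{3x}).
31 e^{3 x}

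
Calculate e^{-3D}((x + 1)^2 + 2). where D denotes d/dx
x^{2} - 4 x + 6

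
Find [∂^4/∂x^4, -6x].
-24\frac{d^{3}}{dx^{3}}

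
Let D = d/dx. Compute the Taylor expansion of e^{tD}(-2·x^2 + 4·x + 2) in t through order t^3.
- 2 t^{2} - 4 t \left(x - 1\right) - 2 x^{2} + 4 x + 2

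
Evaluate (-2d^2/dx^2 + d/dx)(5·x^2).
10 x - 20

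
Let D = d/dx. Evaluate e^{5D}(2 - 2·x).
- 2 x - 8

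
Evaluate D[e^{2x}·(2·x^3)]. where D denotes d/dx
x^{2} \left(4 x + 6\right) e^{2 x}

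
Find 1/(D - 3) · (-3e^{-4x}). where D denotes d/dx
\frac{3 e^{- 4 x}}{7}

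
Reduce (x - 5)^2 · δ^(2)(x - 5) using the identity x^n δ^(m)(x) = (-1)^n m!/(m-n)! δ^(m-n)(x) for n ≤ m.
2\delta(x - 5)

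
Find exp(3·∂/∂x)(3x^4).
3 x^{4} + 36 x^{3} + 162 x^{2} + 324 x + 243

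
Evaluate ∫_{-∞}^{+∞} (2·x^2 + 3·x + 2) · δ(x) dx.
2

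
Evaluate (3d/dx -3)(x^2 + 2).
- 3 x^{2} + 6 x - 6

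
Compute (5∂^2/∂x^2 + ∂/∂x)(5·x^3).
15 x \left(x + 10\right)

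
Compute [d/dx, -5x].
-5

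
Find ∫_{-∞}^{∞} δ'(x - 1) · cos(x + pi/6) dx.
\sin{\left(\frac{\pi}{6} + 1 \right)}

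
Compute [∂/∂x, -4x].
-4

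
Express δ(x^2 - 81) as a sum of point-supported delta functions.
\frac{\delta(x - 9) + \delta(x + 9)}{18}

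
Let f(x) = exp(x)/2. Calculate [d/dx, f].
\frac{e^{x}}{2}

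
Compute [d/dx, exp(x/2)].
\frac{e^{\frac{x}{2}}}{2}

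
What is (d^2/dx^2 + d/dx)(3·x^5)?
15 x^{3} \left(x + 4\right)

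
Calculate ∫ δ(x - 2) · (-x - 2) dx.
-4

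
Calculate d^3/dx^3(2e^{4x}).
128 e^{4 x}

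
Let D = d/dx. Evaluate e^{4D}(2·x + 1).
2 x + 9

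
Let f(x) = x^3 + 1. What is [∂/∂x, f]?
3 x^{2}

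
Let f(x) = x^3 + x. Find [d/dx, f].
3 x^{2} + 1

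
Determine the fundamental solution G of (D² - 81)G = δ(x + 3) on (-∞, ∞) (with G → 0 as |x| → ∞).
-\frac{e^{-9|x + 3|}}{18}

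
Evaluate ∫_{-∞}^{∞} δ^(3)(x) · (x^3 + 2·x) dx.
-6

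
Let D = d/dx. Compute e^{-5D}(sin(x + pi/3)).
\sin{\left(x - 5 + \frac{\pi}{3} \right)}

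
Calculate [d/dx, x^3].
3 x^{2}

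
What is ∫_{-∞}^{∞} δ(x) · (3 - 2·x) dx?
3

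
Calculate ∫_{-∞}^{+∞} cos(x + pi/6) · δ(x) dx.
\frac{\sqrt{3}}{2}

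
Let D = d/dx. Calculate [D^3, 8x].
24D^{2}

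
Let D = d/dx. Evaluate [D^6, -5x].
-30D^{5}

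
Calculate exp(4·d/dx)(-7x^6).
- 7 x^{6} - 168 x^{5} - 1680 x^{4} - 8960 x^{3} - 26880 x^{2} - 43008 x - 28672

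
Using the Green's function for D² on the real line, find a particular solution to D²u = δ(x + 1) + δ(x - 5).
\frac{|x + 1|}{2} + \frac{|x - 5|}{2}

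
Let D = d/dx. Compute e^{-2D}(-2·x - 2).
2 - 2 x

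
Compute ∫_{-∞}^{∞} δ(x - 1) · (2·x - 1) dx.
1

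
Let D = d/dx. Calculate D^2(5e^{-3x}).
45 e^{- 3 x}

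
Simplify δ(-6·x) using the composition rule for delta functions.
\frac{\delta(x)}{6}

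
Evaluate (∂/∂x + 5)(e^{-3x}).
2 e^{- 3 x}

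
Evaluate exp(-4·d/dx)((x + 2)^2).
x^{2} - 4 x + 4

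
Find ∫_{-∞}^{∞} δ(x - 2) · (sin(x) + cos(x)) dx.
\cos{\left(2 \right)} + \sin{\left(2 \right)}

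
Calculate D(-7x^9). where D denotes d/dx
- 63 x^{8}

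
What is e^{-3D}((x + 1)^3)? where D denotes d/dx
x^{3} - 6 x^{2} + 12 x - 8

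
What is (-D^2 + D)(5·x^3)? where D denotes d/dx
15 x \left(x - 2\right)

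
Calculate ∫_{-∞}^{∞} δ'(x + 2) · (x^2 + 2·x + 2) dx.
2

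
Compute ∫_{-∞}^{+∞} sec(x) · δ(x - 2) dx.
\sec{\left(2 \right)}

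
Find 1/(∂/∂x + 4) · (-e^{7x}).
- \frac{e^{7 x}}{11}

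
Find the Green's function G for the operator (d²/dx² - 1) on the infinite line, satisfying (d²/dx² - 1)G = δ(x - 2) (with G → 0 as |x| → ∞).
-\frac{e^{-|x - 2|}}{2}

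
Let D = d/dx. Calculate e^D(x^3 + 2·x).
x^{3} + 3 x^{2} + 5 x + 3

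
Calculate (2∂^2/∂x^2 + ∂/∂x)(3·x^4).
12 x^{2} \left(x + 6\right)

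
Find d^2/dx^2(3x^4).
36 x^{2}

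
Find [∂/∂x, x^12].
12 x^{11}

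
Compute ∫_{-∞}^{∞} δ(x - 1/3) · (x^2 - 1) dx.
- \frac{8}{9}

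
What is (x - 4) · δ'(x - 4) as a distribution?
-\delta(x - 4)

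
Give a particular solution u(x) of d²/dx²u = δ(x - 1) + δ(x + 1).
\frac{|x - 1|}{2} + \frac{|x + 1|}{2}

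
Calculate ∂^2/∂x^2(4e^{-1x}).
4 e^{- x}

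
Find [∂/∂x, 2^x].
2^{x} \log{\left(2 \right)}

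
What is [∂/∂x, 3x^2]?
6 x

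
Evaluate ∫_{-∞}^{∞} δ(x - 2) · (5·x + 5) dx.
15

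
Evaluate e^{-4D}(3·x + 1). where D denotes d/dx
3 x - 11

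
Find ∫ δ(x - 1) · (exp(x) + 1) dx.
1 + e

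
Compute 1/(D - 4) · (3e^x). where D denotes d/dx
- e^{x}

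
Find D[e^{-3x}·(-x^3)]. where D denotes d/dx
3 x^{2} \left(x - 1\right) e^{- 3 x}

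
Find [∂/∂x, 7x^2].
14 x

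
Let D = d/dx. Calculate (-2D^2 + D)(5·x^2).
10 x - 20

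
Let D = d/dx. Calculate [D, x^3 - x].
3 x^{2} - 1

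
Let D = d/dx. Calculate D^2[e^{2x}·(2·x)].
8 \left(x + 1\right) e^{2 x}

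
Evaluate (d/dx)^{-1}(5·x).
\frac{5 x^{2}}{2}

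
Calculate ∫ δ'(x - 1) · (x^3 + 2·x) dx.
-5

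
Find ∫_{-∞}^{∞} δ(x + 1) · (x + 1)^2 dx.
0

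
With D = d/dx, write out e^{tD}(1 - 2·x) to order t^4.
- 2 t - 2 x + 1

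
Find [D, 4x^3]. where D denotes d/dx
12 x^{2}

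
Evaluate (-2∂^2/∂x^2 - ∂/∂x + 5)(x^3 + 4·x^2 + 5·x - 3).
5 x^{3} + 17 x^{2} + 5 x - 36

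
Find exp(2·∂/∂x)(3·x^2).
3 x^{2} + 12 x + 12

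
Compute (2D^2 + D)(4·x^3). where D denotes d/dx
12 x \left(x + 4\right)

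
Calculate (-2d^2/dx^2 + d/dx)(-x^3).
3 x \left(4 - x\right)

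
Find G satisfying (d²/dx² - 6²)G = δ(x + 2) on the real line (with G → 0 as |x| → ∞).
-\frac{e^{-6|x + 2|}}{12}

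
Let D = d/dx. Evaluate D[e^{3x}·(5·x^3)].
15 x^{2} \left(x + 1\right) e^{3 x}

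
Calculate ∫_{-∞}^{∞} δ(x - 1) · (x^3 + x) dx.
2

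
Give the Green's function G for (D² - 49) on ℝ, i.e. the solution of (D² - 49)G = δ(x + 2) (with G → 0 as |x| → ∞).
-\frac{e^{-7|x + 2|}}{14}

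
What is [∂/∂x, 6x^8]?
48 x^{7}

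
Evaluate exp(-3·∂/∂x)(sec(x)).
\sec{\left(x - 3 \right)}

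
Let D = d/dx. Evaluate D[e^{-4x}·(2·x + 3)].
2 \left(- 4 x - 5\right) e^{- 4 x}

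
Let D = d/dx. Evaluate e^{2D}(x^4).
x^{4} + 8 x^{3} + 24 x^{2} + 32 x + 16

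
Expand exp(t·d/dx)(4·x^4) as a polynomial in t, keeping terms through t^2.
4 x^{2} \left(6 t^{2} + 4 t x + x^{2}\right)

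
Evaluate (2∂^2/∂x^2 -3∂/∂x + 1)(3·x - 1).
3 x - 10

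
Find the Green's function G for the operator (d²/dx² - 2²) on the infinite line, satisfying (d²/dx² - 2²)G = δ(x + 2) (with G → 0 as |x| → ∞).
-\frac{e^{-2|x + 2|}}{4}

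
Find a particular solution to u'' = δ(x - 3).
\frac{|x - 3|}{2}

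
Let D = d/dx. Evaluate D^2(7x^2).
14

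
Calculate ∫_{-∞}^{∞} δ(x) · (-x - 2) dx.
-2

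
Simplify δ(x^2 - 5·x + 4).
\frac{\delta(x - 1) + \delta(x - 4)}{3}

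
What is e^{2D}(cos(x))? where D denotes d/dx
\cos{\left(x + 2 \right)}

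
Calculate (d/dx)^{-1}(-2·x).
- x^{2}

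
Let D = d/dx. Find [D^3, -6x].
-18D^{2}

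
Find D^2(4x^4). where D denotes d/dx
48 x^{2}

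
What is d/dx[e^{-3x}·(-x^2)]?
x \left(3 x - 2\right) e^{- 3 x}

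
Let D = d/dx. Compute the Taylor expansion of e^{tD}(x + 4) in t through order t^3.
t + x + 4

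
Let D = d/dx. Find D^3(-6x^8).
- 2016 x^{5}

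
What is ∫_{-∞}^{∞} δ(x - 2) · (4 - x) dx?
2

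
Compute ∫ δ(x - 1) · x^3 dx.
1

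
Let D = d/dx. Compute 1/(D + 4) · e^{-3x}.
e^{- 3 x}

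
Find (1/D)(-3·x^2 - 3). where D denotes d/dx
- x^{3} - 3 x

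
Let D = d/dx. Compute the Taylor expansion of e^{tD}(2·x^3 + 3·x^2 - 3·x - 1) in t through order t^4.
2 t^{3} + t^{2} \left(6 x + 3\right) + 3 t \left(2 x^{2} + 2 x - 1\right) + 2 x^{3} + 3 x^{2} - 3 x - 1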